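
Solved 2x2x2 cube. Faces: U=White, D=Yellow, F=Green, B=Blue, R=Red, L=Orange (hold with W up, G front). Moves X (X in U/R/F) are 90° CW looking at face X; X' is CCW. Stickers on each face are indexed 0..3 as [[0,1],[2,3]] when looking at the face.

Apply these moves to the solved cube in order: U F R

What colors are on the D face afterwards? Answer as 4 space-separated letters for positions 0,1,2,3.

After move 1 (U): U=WWWW F=RRGG R=BBRR B=OOBB L=GGOO
After move 2 (F): F=GRGR U=WWOG R=WBWR D=RBYY L=GYOY
After move 3 (R): R=WWRB U=WROR F=GBGY D=RBYO B=GOWB
Query: D face = RBYO

Answer: R B Y O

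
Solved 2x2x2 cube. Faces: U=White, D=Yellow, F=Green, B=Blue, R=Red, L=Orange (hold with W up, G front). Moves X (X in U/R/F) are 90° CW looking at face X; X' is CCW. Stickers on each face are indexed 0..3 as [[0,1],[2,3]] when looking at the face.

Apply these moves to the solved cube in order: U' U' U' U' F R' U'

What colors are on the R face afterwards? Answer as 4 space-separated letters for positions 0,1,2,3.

After move 1 (U'): U=WWWW F=OOGG R=GGRR B=RRBB L=BBOO
After move 2 (U'): U=WWWW F=BBGG R=OORR B=GGBB L=RROO
After move 3 (U'): U=WWWW F=RRGG R=BBRR B=OOBB L=GGOO
After move 4 (U'): U=WWWW F=GGGG R=RRRR B=BBBB L=OOOO
After move 5 (F): F=GGGG U=WWOO R=WRWR D=RRYY L=OYOY
After move 6 (R'): R=RRWW U=WBOB F=GWGO D=RGYG B=YBRB
After move 7 (U'): U=BBWO F=OYGO R=GWWW B=RRRB L=YBOY
Query: R face = GWWW

Answer: G W W W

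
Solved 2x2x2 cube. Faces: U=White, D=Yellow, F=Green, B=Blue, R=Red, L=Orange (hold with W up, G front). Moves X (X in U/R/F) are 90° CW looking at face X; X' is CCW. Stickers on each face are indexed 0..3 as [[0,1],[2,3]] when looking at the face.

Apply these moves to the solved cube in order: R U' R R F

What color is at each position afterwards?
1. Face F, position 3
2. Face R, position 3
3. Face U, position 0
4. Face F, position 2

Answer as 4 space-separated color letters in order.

After move 1 (R): R=RRRR U=WGWG F=GYGY D=YBYB B=WBWB
After move 2 (U'): U=GGWW F=OOGY R=GYRR B=RRWB L=WBOO
After move 3 (R): R=RGRY U=GOWY F=OBGB D=YWYR B=WRGB
After move 4 (R): R=RRYG U=GBWB F=OWGR D=YGYW B=YROB
After move 5 (F): F=GORW U=GBOB R=WRBG D=YRYW L=WYOG
Query 1: F[3] = W
Query 2: R[3] = G
Query 3: U[0] = G
Query 4: F[2] = R

Answer: W G G R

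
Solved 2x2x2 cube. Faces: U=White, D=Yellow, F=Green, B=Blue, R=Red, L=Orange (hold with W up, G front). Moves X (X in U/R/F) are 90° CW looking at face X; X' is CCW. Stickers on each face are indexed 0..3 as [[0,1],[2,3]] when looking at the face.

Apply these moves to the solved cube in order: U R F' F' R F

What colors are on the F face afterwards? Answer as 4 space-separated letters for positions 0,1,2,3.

After move 1 (U): U=WWWW F=RRGG R=BBRR B=OOBB L=GGOO
After move 2 (R): R=RBRB U=WRWG F=RYGY D=YBYO B=WOWB
After move 3 (F'): F=YYRG U=WRRR R=BBYB D=GOYO L=GGOW
After move 4 (F'): F=YGYR U=WRBY R=OBGB D=GWYO L=GROR
After move 5 (R): R=GOBB U=WGBR F=YWYO D=GWYW B=YORB
After move 6 (F): F=YYOW U=WGRR R=BORB D=BGYW L=GGOW
Query: F face = YYOW

Answer: Y Y O W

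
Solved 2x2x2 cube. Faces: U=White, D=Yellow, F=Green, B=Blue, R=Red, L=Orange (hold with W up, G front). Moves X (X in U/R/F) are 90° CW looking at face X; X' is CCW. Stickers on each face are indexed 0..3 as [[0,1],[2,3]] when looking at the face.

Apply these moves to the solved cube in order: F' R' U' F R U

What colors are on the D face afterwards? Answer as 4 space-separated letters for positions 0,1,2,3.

After move 1 (F'): F=GGGG U=WWRR R=YRYR D=OOYY L=OWOW
After move 2 (R'): R=RRYY U=WBRB F=GWGR D=OGYG B=YBOB
After move 3 (U'): U=BBWR F=OWGR R=GWYY B=RROB L=YBOW
After move 4 (F): F=GORW U=BBWB R=WWRY D=YGYG L=YOOG
After move 5 (R): R=RWYW U=BOWW F=GGRG D=YOYR B=BRBB
After move 6 (U): U=WBWO F=RWRG R=BRYW B=YOBB L=GGOG
Query: D face = YOYR

Answer: Y O Y R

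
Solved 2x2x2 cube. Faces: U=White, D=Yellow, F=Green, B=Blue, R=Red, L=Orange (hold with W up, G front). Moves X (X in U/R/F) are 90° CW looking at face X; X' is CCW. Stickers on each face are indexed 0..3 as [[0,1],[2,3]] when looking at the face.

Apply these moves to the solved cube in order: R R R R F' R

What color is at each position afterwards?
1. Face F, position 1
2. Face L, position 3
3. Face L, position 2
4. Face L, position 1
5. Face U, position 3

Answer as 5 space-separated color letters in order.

Answer: O W O W G

Derivation:
After move 1 (R): R=RRRR U=WGWG F=GYGY D=YBYB B=WBWB
After move 2 (R): R=RRRR U=WYWY F=GBGB D=YWYW B=GBGB
After move 3 (R): R=RRRR U=WBWB F=GWGW D=YGYG B=YBYB
After move 4 (R): R=RRRR U=WWWW F=GGGG D=YYYY B=BBBB
After move 5 (F'): F=GGGG U=WWRR R=YRYR D=OOYY L=OWOW
After move 6 (R): R=YYRR U=WGRG F=GOGY D=OBYB B=RBWB
Query 1: F[1] = O
Query 2: L[3] = W
Query 3: L[2] = O
Query 4: L[1] = W
Query 5: U[3] = G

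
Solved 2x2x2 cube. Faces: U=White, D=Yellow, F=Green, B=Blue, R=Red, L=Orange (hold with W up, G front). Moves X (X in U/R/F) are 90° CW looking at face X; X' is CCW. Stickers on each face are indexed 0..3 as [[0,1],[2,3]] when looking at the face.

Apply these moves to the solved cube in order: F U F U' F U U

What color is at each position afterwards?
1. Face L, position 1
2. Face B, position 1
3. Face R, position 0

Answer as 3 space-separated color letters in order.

After move 1 (F): F=GGGG U=WWOO R=WRWR D=RRYY L=OYOY
After move 2 (U): U=OWOW F=WRGG R=BBWR B=OYBB L=GGOY
After move 3 (F): F=GWGR U=OWYG R=OBWR D=WBYY L=GROR
After move 4 (U'): U=WGOY F=GRGR R=GWWR B=OBBB L=OYOR
After move 5 (F): F=GGRR U=WGRY R=OWYR D=WGYY L=OWOB
After move 6 (U): U=RWYG F=OWRR R=OBYR B=OWBB L=GGOB
After move 7 (U): U=YRGW F=OBRR R=OWYR B=GGBB L=OWOB
Query 1: L[1] = W
Query 2: B[1] = G
Query 3: R[0] = O

Answer: W G O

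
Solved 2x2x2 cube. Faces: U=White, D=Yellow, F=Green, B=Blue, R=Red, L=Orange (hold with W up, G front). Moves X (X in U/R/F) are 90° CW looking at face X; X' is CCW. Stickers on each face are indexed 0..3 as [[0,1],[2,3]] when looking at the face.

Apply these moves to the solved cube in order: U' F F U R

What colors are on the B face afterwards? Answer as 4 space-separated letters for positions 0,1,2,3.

Answer: W R W B

Derivation:
After move 1 (U'): U=WWWW F=OOGG R=GGRR B=RRBB L=BBOO
After move 2 (F): F=GOGO U=WWOB R=WGWR D=RGYY L=BYOY
After move 3 (F): F=GGOO U=WWYY R=OGBR D=WWYY L=BROG
After move 4 (U): U=YWYW F=OGOO R=RRBR B=BRBB L=GGOG
After move 5 (R): R=BRRR U=YGYO F=OWOY D=WBYB B=WRWB
Query: B face = WRWB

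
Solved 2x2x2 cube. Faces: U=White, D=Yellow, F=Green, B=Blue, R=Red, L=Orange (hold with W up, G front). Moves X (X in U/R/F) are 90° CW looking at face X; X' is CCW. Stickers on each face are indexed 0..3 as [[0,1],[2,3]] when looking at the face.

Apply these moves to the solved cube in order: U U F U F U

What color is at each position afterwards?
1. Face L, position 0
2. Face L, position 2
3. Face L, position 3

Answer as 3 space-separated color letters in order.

Answer: G O O

Derivation:
After move 1 (U): U=WWWW F=RRGG R=BBRR B=OOBB L=GGOO
After move 2 (U): U=WWWW F=BBGG R=OORR B=GGBB L=RROO
After move 3 (F): F=GBGB U=WWOR R=WOWR D=ROYY L=RYOY
After move 4 (U): U=OWRW F=WOGB R=GGWR B=RYBB L=GBOY
After move 5 (F): F=GWBO U=OWYB R=RGWR D=WGYY L=GROO
After move 6 (U): U=YOBW F=RGBO R=RYWR B=GRBB L=GWOO
Query 1: L[0] = G
Query 2: L[2] = O
Query 3: L[3] = O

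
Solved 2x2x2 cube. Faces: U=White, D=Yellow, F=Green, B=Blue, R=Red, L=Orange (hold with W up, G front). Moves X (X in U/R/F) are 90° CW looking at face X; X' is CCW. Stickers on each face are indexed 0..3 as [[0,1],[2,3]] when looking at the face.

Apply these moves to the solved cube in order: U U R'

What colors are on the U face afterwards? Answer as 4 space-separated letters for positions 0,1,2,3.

After move 1 (U): U=WWWW F=RRGG R=BBRR B=OOBB L=GGOO
After move 2 (U): U=WWWW F=BBGG R=OORR B=GGBB L=RROO
After move 3 (R'): R=OROR U=WBWG F=BWGW D=YBYG B=YGYB
Query: U face = WBWG

Answer: W B W G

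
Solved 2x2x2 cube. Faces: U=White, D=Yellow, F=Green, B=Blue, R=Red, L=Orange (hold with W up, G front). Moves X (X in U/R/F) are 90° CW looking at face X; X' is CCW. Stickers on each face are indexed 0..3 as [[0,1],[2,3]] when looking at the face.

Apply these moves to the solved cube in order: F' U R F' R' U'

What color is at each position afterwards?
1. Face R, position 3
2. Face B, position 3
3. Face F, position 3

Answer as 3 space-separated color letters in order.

After move 1 (F'): F=GGGG U=WWRR R=YRYR D=OOYY L=OWOW
After move 2 (U): U=RWRW F=YRGG R=BBYR B=OWBB L=GGOW
After move 3 (R): R=YBRB U=RRRG F=YOGY D=OBYO B=WWWB
After move 4 (F'): F=OYYG U=RRYR R=BBOB D=GWYO L=GGOR
After move 5 (R'): R=BBBO U=RWYW F=ORYR D=GYYG B=OWWB
After move 6 (U'): U=WWRY F=GGYR R=ORBO B=BBWB L=OWOR
Query 1: R[3] = O
Query 2: B[3] = B
Query 3: F[3] = R

Answer: O B R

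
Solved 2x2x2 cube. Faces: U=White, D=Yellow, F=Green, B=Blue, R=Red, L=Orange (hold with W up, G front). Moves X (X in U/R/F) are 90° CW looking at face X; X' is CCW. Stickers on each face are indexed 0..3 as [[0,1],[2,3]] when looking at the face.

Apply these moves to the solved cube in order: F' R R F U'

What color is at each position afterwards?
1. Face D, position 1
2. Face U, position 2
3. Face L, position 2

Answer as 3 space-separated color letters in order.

Answer: R W O

Derivation:
After move 1 (F'): F=GGGG U=WWRR R=YRYR D=OOYY L=OWOW
After move 2 (R): R=YYRR U=WGRG F=GOGY D=OBYB B=RBWB
After move 3 (R): R=RYRY U=WORY F=GBGB D=OWYR B=GBGB
After move 4 (F): F=GGBB U=WOWW R=RYYY D=RRYR L=OOOW
After move 5 (U'): U=OWWW F=OOBB R=GGYY B=RYGB L=GBOW
Query 1: D[1] = R
Query 2: U[2] = W
Query 3: L[2] = O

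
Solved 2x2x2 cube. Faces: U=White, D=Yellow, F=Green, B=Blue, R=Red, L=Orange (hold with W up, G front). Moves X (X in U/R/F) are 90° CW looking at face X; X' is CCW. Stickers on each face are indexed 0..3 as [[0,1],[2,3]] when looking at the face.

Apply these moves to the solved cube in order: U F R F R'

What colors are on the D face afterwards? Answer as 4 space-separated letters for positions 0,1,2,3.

After move 1 (U): U=WWWW F=RRGG R=BBRR B=OOBB L=GGOO
After move 2 (F): F=GRGR U=WWOG R=WBWR D=RBYY L=GYOY
After move 3 (R): R=WWRB U=WROR F=GBGY D=RBYO B=GOWB
After move 4 (F): F=GGYB U=WRYY R=OWRB D=RWYO L=GROB
After move 5 (R'): R=WBOR U=WWYG F=GRYY D=RGYB B=OOWB
Query: D face = RGYB

Answer: R G Y B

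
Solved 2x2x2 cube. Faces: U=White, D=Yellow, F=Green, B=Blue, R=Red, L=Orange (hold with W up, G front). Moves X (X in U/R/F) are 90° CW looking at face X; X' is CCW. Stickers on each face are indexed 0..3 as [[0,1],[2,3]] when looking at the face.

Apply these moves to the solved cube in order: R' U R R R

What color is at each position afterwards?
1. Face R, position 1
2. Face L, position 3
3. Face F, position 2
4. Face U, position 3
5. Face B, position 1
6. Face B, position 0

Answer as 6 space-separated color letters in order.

Answer: R O G O O G

Derivation:
After move 1 (R'): R=RRRR U=WBWB F=GWGW D=YGYG B=YBYB
After move 2 (U): U=WWBB F=RRGW R=YBRR B=OOYB L=GWOO
After move 3 (R): R=RYRB U=WRBW F=RGGG D=YYYO B=BOWB
After move 4 (R): R=RRBY U=WGBG F=RYGO D=YWYB B=WORB
After move 5 (R): R=BRYR U=WYBO F=RWGB D=YRYW B=GOGB
Query 1: R[1] = R
Query 2: L[3] = O
Query 3: F[2] = G
Query 4: U[3] = O
Query 5: B[1] = O
Query 6: B[0] = G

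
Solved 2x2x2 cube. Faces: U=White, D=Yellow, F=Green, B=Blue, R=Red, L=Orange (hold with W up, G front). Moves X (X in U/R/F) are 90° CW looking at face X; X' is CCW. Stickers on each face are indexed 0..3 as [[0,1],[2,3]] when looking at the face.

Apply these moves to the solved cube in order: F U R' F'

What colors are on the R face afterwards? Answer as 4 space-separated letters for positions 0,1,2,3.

After move 1 (F): F=GGGG U=WWOO R=WRWR D=RRYY L=OYOY
After move 2 (U): U=OWOW F=WRGG R=BBWR B=OYBB L=GGOY
After move 3 (R'): R=BRBW U=OBOO F=WWGW D=RRYG B=YYRB
After move 4 (F'): F=WWWG U=OBBB R=RRRW D=GYYG L=GOOO
Query: R face = RRRW

Answer: R R R W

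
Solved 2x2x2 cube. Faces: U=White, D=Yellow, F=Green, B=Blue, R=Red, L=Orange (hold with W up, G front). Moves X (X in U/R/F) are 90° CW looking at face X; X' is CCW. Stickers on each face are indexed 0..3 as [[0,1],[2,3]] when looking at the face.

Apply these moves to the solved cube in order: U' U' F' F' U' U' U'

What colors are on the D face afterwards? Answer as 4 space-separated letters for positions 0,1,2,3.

After move 1 (U'): U=WWWW F=OOGG R=GGRR B=RRBB L=BBOO
After move 2 (U'): U=WWWW F=BBGG R=OORR B=GGBB L=RROO
After move 3 (F'): F=BGBG U=WWOR R=YOYR D=ROYY L=RWOW
After move 4 (F'): F=GGBB U=WWYY R=OORR D=WWYY L=RROO
After move 5 (U'): U=WYWY F=RRBB R=GGRR B=OOBB L=GGOO
After move 6 (U'): U=YYWW F=GGBB R=RRRR B=GGBB L=OOOO
After move 7 (U'): U=YWYW F=OOBB R=GGRR B=RRBB L=GGOO
Query: D face = WWYY

Answer: W W Y Y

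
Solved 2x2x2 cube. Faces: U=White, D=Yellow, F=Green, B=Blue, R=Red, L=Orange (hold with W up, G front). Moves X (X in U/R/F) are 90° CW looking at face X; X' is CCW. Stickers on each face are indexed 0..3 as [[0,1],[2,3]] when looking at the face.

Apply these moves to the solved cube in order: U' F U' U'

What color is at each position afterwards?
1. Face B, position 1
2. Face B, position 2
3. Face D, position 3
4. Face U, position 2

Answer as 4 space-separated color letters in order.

Answer: O B Y W

Derivation:
After move 1 (U'): U=WWWW F=OOGG R=GGRR B=RRBB L=BBOO
After move 2 (F): F=GOGO U=WWOB R=WGWR D=RGYY L=BYOY
After move 3 (U'): U=WBWO F=BYGO R=GOWR B=WGBB L=RROY
After move 4 (U'): U=BOWW F=RRGO R=BYWR B=GOBB L=WGOY
Query 1: B[1] = O
Query 2: B[2] = B
Query 3: D[3] = Y
Query 4: U[2] = W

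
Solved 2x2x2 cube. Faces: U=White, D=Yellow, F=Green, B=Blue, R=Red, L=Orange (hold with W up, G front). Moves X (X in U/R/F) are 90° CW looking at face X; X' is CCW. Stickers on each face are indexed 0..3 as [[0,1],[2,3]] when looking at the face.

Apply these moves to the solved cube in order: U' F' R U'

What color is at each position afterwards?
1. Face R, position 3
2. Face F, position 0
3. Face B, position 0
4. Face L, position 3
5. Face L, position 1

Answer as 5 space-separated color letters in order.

Answer: G B Y W R

Derivation:
After move 1 (U'): U=WWWW F=OOGG R=GGRR B=RRBB L=BBOO
After move 2 (F'): F=OGOG U=WWGR R=YGYR D=BOYY L=BWOW
After move 3 (R): R=YYRG U=WGGG F=OOOY D=BBYR B=RRWB
After move 4 (U'): U=GGWG F=BWOY R=OORG B=YYWB L=RROW
Query 1: R[3] = G
Query 2: F[0] = B
Query 3: B[0] = Y
Query 4: L[3] = W
Query 5: L[1] = R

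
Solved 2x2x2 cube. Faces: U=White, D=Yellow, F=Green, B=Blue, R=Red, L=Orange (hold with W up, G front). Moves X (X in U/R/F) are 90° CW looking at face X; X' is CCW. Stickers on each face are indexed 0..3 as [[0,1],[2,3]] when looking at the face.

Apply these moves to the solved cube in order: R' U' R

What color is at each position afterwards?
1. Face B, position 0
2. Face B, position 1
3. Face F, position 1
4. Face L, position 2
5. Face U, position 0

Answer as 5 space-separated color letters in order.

After move 1 (R'): R=RRRR U=WBWB F=GWGW D=YGYG B=YBYB
After move 2 (U'): U=BBWW F=OOGW R=GWRR B=RRYB L=YBOO
After move 3 (R): R=RGRW U=BOWW F=OGGG D=YYYR B=WRBB
Query 1: B[0] = W
Query 2: B[1] = R
Query 3: F[1] = G
Query 4: L[2] = O
Query 5: U[0] = B

Answer: W R G O B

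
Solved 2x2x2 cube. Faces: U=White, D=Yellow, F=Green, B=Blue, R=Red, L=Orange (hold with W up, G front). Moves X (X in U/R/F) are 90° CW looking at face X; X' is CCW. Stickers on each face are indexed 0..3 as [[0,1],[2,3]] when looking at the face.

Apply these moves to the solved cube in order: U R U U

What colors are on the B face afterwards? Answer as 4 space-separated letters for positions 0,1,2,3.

Answer: R Y W B

Derivation:
After move 1 (U): U=WWWW F=RRGG R=BBRR B=OOBB L=GGOO
After move 2 (R): R=RBRB U=WRWG F=RYGY D=YBYO B=WOWB
After move 3 (U): U=WWGR F=RBGY R=WORB B=GGWB L=RYOO
After move 4 (U): U=GWRW F=WOGY R=GGRB B=RYWB L=RBOO
Query: B face = RYWB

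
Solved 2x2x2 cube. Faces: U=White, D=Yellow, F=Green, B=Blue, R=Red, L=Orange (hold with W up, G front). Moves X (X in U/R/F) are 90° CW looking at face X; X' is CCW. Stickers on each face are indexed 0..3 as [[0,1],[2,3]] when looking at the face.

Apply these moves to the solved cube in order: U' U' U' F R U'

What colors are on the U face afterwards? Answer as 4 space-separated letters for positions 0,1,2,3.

Answer: R R W O

Derivation:
After move 1 (U'): U=WWWW F=OOGG R=GGRR B=RRBB L=BBOO
After move 2 (U'): U=WWWW F=BBGG R=OORR B=GGBB L=RROO
After move 3 (U'): U=WWWW F=RRGG R=BBRR B=OOBB L=GGOO
After move 4 (F): F=GRGR U=WWOG R=WBWR D=RBYY L=GYOY
After move 5 (R): R=WWRB U=WROR F=GBGY D=RBYO B=GOWB
After move 6 (U'): U=RRWO F=GYGY R=GBRB B=WWWB L=GOOY
Query: U face = RRWO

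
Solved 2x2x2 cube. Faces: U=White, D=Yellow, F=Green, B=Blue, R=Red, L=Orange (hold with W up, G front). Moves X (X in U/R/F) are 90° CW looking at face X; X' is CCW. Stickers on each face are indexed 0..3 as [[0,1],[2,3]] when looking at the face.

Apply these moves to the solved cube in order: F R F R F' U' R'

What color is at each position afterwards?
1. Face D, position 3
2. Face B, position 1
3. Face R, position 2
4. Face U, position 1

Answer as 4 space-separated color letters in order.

After move 1 (F): F=GGGG U=WWOO R=WRWR D=RRYY L=OYOY
After move 2 (R): R=WWRR U=WGOG F=GRGY D=RBYB B=OBWB
After move 3 (F): F=GGYR U=WGYY R=OWGR D=RWYB L=OROB
After move 4 (R): R=GORW U=WGYR F=GWYB D=RWYO B=YBGB
After move 5 (F'): F=WBGY U=WGGR R=WORW D=RBYO L=OROY
After move 6 (U'): U=GRWG F=ORGY R=WBRW B=WOGB L=YBOY
After move 7 (R'): R=BWWR U=GGWW F=ORGG D=RRYY B=OOBB
Query 1: D[3] = Y
Query 2: B[1] = O
Query 3: R[2] = W
Query 4: U[1] = G

Answer: Y O W G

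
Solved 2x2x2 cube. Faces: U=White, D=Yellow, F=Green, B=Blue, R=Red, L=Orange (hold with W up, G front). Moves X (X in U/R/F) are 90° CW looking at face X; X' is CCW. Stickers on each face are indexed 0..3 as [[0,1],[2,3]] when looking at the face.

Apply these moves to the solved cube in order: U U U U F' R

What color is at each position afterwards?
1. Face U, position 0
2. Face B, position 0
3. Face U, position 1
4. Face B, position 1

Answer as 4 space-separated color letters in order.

Answer: W R G B

Derivation:
After move 1 (U): U=WWWW F=RRGG R=BBRR B=OOBB L=GGOO
After move 2 (U): U=WWWW F=BBGG R=OORR B=GGBB L=RROO
After move 3 (U): U=WWWW F=OOGG R=GGRR B=RRBB L=BBOO
After move 4 (U): U=WWWW F=GGGG R=RRRR B=BBBB L=OOOO
After move 5 (F'): F=GGGG U=WWRR R=YRYR D=OOYY L=OWOW
After move 6 (R): R=YYRR U=WGRG F=GOGY D=OBYB B=RBWB
Query 1: U[0] = W
Query 2: B[0] = R
Query 3: U[1] = G
Query 4: B[1] = B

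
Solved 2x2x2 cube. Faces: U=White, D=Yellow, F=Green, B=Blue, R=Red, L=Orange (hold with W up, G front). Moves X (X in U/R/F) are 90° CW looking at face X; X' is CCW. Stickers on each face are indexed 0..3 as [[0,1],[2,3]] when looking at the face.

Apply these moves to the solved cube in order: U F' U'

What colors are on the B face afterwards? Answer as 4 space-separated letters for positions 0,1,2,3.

After move 1 (U): U=WWWW F=RRGG R=BBRR B=OOBB L=GGOO
After move 2 (F'): F=RGRG U=WWBR R=YBYR D=GOYY L=GWOW
After move 3 (U'): U=WRWB F=GWRG R=RGYR B=YBBB L=OOOW
Query: B face = YBBB

Answer: Y B B B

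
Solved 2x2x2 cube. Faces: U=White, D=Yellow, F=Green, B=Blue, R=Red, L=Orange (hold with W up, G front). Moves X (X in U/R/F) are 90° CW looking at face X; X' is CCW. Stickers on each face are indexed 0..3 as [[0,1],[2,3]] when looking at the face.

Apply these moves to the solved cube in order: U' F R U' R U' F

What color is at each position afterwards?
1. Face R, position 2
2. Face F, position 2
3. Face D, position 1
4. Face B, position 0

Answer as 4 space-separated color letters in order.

Answer: W R B R

Derivation:
After move 1 (U'): U=WWWW F=OOGG R=GGRR B=RRBB L=BBOO
After move 2 (F): F=GOGO U=WWOB R=WGWR D=RGYY L=BYOY
After move 3 (R): R=WWRG U=WOOO F=GGGY D=RBYR B=BRWB
After move 4 (U'): U=OOWO F=BYGY R=GGRG B=WWWB L=BROY
After move 5 (R): R=RGGG U=OYWY F=BBGR D=RWYW B=OWOB
After move 6 (U'): U=YYOW F=BRGR R=BBGG B=RGOB L=OWOY
After move 7 (F): F=GBRR U=YYYW R=OBWG D=GBYW L=OROW
Query 1: R[2] = W
Query 2: F[2] = R
Query 3: D[1] = B
Query 4: B[0] = R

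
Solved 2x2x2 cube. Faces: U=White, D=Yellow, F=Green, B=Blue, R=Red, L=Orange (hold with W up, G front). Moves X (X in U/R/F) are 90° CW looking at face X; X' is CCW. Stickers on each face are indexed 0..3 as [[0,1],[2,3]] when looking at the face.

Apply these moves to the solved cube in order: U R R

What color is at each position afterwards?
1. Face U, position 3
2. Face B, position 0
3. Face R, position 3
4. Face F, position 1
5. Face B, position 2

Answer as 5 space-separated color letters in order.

After move 1 (U): U=WWWW F=RRGG R=BBRR B=OOBB L=GGOO
After move 2 (R): R=RBRB U=WRWG F=RYGY D=YBYO B=WOWB
After move 3 (R): R=RRBB U=WYWY F=RBGO D=YWYW B=GORB
Query 1: U[3] = Y
Query 2: B[0] = G
Query 3: R[3] = B
Query 4: F[1] = B
Query 5: B[2] = R

Answer: Y G B B R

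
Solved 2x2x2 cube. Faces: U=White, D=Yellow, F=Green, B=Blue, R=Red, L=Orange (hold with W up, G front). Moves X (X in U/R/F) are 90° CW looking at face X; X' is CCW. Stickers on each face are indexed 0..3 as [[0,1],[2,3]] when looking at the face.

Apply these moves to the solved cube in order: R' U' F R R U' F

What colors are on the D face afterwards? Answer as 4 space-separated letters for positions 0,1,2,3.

After move 1 (R'): R=RRRR U=WBWB F=GWGW D=YGYG B=YBYB
After move 2 (U'): U=BBWW F=OOGW R=GWRR B=RRYB L=YBOO
After move 3 (F): F=GOWO U=BBOB R=WWWR D=RGYG L=YYOG
After move 4 (R): R=WWRW U=BOOO F=GGWG D=RYYR B=BRBB
After move 5 (R): R=RWWW U=BGOG F=GYWR D=RBYB B=OROB
After move 6 (U'): U=GGBO F=YYWR R=GYWW B=RWOB L=OROG
After move 7 (F): F=WYRY U=GGGR R=BYOW D=WGYB L=OROB
Query: D face = WGYB

Answer: W G Y B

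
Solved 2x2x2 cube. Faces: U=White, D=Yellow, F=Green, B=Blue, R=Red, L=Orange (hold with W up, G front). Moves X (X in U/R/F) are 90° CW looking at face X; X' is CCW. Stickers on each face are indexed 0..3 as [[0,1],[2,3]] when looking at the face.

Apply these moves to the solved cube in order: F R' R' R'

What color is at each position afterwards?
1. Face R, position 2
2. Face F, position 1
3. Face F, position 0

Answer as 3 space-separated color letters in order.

After move 1 (F): F=GGGG U=WWOO R=WRWR D=RRYY L=OYOY
After move 2 (R'): R=RRWW U=WBOB F=GWGO D=RGYG B=YBRB
After move 3 (R'): R=RWRW U=WROY F=GBGB D=RWYO B=GBGB
After move 4 (R'): R=WWRR U=WGOG F=GRGY D=RBYB B=OBWB
Query 1: R[2] = R
Query 2: F[1] = R
Query 3: F[0] = G

Answer: R R G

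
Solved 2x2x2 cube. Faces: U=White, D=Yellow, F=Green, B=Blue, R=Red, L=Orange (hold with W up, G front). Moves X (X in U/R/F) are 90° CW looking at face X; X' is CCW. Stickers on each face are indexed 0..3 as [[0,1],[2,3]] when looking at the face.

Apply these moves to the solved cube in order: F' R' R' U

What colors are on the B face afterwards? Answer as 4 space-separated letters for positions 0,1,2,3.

After move 1 (F'): F=GGGG U=WWRR R=YRYR D=OOYY L=OWOW
After move 2 (R'): R=RRYY U=WBRB F=GWGR D=OGYG B=YBOB
After move 3 (R'): R=RYRY U=WORY F=GBGB D=OWYR B=GBGB
After move 4 (U): U=RWYO F=RYGB R=GBRY B=OWGB L=GBOW
Query: B face = OWGB

Answer: O W G B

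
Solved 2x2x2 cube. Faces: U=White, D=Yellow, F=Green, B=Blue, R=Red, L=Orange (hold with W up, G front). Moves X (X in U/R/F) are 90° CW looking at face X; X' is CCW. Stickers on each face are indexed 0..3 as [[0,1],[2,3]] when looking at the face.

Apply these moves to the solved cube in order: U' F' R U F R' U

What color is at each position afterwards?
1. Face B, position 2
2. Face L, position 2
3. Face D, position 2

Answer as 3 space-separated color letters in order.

After move 1 (U'): U=WWWW F=OOGG R=GGRR B=RRBB L=BBOO
After move 2 (F'): F=OGOG U=WWGR R=YGYR D=BOYY L=BWOW
After move 3 (R): R=YYRG U=WGGG F=OOOY D=BBYR B=RRWB
After move 4 (U): U=GWGG F=YYOY R=RRRG B=BWWB L=OOOW
After move 5 (F): F=OYYY U=GWWO R=GRGG D=RRYR L=OBOB
After move 6 (R'): R=RGGG U=GWWB F=OWYO D=RYYY B=RWRB
After move 7 (U): U=WGBW F=RGYO R=RWGG B=OBRB L=OWOB
Query 1: B[2] = R
Query 2: L[2] = O
Query 3: D[2] = Y

Answer: R O Y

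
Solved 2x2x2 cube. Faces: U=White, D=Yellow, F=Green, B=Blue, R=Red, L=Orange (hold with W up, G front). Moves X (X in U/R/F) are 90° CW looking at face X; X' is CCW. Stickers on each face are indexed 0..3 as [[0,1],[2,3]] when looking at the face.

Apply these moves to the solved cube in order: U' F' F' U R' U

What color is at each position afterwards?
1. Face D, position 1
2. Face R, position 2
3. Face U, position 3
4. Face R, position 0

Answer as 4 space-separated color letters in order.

Answer: G R B Y

Derivation:
After move 1 (U'): U=WWWW F=OOGG R=GGRR B=RRBB L=BBOO
After move 2 (F'): F=OGOG U=WWGR R=YGYR D=BOYY L=BWOW
After move 3 (F'): F=GGOO U=WWYY R=OGBR D=WWYY L=BROG
After move 4 (U): U=YWYW F=OGOO R=RRBR B=BRBB L=GGOG
After move 5 (R'): R=RRRB U=YBYB F=OWOW D=WGYO B=YRWB
After move 6 (U): U=YYBB F=RROW R=YRRB B=GGWB L=OWOG
Query 1: D[1] = G
Query 2: R[2] = R
Query 3: U[3] = B
Query 4: R[0] = Y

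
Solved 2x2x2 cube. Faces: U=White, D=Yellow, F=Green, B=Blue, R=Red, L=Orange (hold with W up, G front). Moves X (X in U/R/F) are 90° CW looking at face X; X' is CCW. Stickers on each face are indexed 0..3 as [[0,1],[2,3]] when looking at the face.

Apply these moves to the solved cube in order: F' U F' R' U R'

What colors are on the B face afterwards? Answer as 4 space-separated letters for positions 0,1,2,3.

After move 1 (F'): F=GGGG U=WWRR R=YRYR D=OOYY L=OWOW
After move 2 (U): U=RWRW F=YRGG R=BBYR B=OWBB L=GGOW
After move 3 (F'): F=RGYG U=RWBY R=OBOR D=GWYY L=GWOR
After move 4 (R'): R=BROO U=RBBO F=RWYY D=GGYG B=YWWB
After move 5 (U): U=BROB F=BRYY R=YWOO B=GWWB L=RWOR
After move 6 (R'): R=WOYO U=BWOG F=BRYB D=GRYY B=GWGB
Query: B face = GWGB

Answer: G W G B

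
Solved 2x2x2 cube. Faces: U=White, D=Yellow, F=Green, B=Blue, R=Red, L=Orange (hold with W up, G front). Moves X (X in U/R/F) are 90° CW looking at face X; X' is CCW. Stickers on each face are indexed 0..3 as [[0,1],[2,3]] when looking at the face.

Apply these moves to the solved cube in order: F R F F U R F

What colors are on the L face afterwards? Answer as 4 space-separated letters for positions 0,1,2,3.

After move 1 (F): F=GGGG U=WWOO R=WRWR D=RRYY L=OYOY
After move 2 (R): R=WWRR U=WGOG F=GRGY D=RBYB B=OBWB
After move 3 (F): F=GGYR U=WGYY R=OWGR D=RWYB L=OROB
After move 4 (F): F=YGRG U=WGBR R=YWYR D=GOYB L=OROW
After move 5 (U): U=BWRG F=YWRG R=OBYR B=ORWB L=YGOW
After move 6 (R): R=YORB U=BWRG F=YORB D=GWYO B=GRWB
After move 7 (F): F=RYBO U=BWWG R=ROGB D=RYYO L=YGOW
Query: L face = YGOW

Answer: Y G O W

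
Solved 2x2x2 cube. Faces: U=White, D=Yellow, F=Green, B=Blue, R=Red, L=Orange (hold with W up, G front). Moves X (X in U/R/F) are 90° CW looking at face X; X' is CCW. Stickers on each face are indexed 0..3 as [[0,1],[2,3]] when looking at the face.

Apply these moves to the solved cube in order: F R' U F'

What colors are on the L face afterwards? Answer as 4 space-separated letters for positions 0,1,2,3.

Answer: G B O B

Derivation:
After move 1 (F): F=GGGG U=WWOO R=WRWR D=RRYY L=OYOY
After move 2 (R'): R=RRWW U=WBOB F=GWGO D=RGYG B=YBRB
After move 3 (U): U=OWBB F=RRGO R=YBWW B=OYRB L=GWOY
After move 4 (F'): F=RORG U=OWYW R=GBRW D=WYYG L=GBOB
Query: L face = GBOB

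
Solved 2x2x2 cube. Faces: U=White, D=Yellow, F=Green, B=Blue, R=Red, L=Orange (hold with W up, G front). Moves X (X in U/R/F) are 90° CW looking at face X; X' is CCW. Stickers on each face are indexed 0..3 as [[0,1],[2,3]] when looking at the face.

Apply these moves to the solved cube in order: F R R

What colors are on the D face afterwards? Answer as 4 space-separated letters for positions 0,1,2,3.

Answer: R W Y O

Derivation:
After move 1 (F): F=GGGG U=WWOO R=WRWR D=RRYY L=OYOY
After move 2 (R): R=WWRR U=WGOG F=GRGY D=RBYB B=OBWB
After move 3 (R): R=RWRW U=WROY F=GBGB D=RWYO B=GBGB
Query: D face = RWYO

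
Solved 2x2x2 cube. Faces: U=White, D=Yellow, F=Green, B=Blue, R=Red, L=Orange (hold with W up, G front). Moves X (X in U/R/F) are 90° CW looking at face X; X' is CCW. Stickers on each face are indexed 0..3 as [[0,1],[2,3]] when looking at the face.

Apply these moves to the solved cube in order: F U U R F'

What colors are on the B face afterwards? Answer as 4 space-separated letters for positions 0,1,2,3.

After move 1 (F): F=GGGG U=WWOO R=WRWR D=RRYY L=OYOY
After move 2 (U): U=OWOW F=WRGG R=BBWR B=OYBB L=GGOY
After move 3 (U): U=OOWW F=BBGG R=OYWR B=GGBB L=WROY
After move 4 (R): R=WORY U=OBWG F=BRGY D=RBYG B=WGOB
After move 5 (F'): F=RYBG U=OBWR R=BORY D=RYYG L=WGOW
Query: B face = WGOB

Answer: W G O B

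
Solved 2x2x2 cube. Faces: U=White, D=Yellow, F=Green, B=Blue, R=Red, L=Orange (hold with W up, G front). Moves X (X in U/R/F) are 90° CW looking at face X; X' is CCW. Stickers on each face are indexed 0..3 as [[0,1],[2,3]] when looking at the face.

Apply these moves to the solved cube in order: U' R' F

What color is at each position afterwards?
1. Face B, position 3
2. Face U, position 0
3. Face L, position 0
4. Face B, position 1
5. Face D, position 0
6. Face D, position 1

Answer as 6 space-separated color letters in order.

After move 1 (U'): U=WWWW F=OOGG R=GGRR B=RRBB L=BBOO
After move 2 (R'): R=GRGR U=WBWR F=OWGW D=YOYG B=YRYB
After move 3 (F): F=GOWW U=WBOB R=WRRR D=GGYG L=BYOO
Query 1: B[3] = B
Query 2: U[0] = W
Query 3: L[0] = B
Query 4: B[1] = R
Query 5: D[0] = G
Query 6: D[1] = G

Answer: B W B R G G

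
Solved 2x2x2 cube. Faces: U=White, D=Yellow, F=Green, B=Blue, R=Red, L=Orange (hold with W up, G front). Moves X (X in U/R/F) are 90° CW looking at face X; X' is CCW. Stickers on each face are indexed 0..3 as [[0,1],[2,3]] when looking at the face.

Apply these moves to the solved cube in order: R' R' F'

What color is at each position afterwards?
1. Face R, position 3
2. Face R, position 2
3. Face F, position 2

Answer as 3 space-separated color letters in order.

After move 1 (R'): R=RRRR U=WBWB F=GWGW D=YGYG B=YBYB
After move 2 (R'): R=RRRR U=WYWY F=GBGB D=YWYW B=GBGB
After move 3 (F'): F=BBGG U=WYRR R=WRYR D=OOYW L=OYOW
Query 1: R[3] = R
Query 2: R[2] = Y
Query 3: F[2] = G

Answer: R Y G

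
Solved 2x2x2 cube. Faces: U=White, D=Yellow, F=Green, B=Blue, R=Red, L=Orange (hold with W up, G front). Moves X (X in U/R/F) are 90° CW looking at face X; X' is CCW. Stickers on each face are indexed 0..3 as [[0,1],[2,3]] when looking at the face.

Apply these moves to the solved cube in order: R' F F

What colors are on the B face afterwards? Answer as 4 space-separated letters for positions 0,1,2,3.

Answer: Y B Y B

Derivation:
After move 1 (R'): R=RRRR U=WBWB F=GWGW D=YGYG B=YBYB
After move 2 (F): F=GGWW U=WBOO R=WRBR D=RRYG L=OYOG
After move 3 (F): F=WGWG U=WBGY R=OROR D=BWYG L=OROR
Query: B face = YBYB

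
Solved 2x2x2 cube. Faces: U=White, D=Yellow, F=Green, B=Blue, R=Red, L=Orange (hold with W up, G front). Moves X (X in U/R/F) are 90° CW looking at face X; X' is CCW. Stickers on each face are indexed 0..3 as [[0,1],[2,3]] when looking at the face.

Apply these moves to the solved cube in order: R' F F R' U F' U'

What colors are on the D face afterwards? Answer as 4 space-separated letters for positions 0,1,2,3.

Answer: B R Y G

Derivation:
After move 1 (R'): R=RRRR U=WBWB F=GWGW D=YGYG B=YBYB
After move 2 (F): F=GGWW U=WBOO R=WRBR D=RRYG L=OYOG
After move 3 (F): F=WGWG U=WBGY R=OROR D=BWYG L=OROR
After move 4 (R'): R=RROO U=WYGY F=WBWY D=BGYG B=GBWB
After move 5 (U): U=GWYY F=RRWY R=GBOO B=ORWB L=WBOR
After move 6 (F'): F=RYRW U=GWGO R=GBBO D=BRYG L=WYOY
After move 7 (U'): U=WOGG F=WYRW R=RYBO B=GBWB L=OROY
Query: D face = BRYG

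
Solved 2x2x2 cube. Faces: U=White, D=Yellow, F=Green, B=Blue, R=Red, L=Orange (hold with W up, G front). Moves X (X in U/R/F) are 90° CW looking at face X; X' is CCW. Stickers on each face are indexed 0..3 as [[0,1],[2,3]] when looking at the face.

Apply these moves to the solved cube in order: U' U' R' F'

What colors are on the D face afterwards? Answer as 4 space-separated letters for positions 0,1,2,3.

After move 1 (U'): U=WWWW F=OOGG R=GGRR B=RRBB L=BBOO
After move 2 (U'): U=WWWW F=BBGG R=OORR B=GGBB L=RROO
After move 3 (R'): R=OROR U=WBWG F=BWGW D=YBYG B=YGYB
After move 4 (F'): F=WWBG U=WBOO R=BRYR D=ROYG L=RGOW
Query: D face = ROYG

Answer: R O Y G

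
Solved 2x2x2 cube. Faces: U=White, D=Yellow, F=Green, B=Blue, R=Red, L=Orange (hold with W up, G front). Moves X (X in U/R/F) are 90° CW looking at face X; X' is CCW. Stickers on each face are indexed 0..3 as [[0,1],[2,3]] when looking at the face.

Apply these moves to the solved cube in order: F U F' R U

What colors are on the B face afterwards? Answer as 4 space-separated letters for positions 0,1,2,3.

Answer: G W W B

Derivation:
After move 1 (F): F=GGGG U=WWOO R=WRWR D=RRYY L=OYOY
After move 2 (U): U=OWOW F=WRGG R=BBWR B=OYBB L=GGOY
After move 3 (F'): F=RGWG U=OWBW R=RBRR D=GYYY L=GWOO
After move 4 (R): R=RRRB U=OGBG F=RYWY D=GBYO B=WYWB
After move 5 (U): U=BOGG F=RRWY R=WYRB B=GWWB L=RYOO
Query: B face = GWWB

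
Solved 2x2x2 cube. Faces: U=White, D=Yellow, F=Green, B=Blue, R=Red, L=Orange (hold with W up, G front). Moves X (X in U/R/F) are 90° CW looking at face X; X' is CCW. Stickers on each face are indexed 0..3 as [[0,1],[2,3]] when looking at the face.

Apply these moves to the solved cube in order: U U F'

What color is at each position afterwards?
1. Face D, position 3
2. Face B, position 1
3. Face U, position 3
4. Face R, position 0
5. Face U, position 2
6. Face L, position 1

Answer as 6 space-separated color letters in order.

After move 1 (U): U=WWWW F=RRGG R=BBRR B=OOBB L=GGOO
After move 2 (U): U=WWWW F=BBGG R=OORR B=GGBB L=RROO
After move 3 (F'): F=BGBG U=WWOR R=YOYR D=ROYY L=RWOW
Query 1: D[3] = Y
Query 2: B[1] = G
Query 3: U[3] = R
Query 4: R[0] = Y
Query 5: U[2] = O
Query 6: L[1] = W

Answer: Y G R Y O W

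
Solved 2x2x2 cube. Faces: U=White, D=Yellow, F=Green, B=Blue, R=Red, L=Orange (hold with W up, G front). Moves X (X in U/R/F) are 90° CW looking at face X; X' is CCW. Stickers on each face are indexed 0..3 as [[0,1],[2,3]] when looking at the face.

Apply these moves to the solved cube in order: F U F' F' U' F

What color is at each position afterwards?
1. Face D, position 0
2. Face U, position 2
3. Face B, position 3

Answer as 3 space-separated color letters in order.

Answer: G B B

Derivation:
After move 1 (F): F=GGGG U=WWOO R=WRWR D=RRYY L=OYOY
After move 2 (U): U=OWOW F=WRGG R=BBWR B=OYBB L=GGOY
After move 3 (F'): F=RGWG U=OWBW R=RBRR D=GYYY L=GWOO
After move 4 (F'): F=GGRW U=OWRR R=YBGR D=WOYY L=GWOB
After move 5 (U'): U=WROR F=GWRW R=GGGR B=YBBB L=OYOB
After move 6 (F): F=RGWW U=WRBY R=OGRR D=GGYY L=OWOO
Query 1: D[0] = G
Query 2: U[2] = B
Query 3: B[3] = B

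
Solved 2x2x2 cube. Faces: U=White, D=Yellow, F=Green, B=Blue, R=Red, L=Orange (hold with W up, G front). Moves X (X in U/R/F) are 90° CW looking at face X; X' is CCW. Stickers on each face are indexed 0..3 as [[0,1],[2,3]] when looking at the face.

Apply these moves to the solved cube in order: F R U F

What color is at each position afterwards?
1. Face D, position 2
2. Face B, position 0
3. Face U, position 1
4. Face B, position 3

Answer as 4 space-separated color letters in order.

After move 1 (F): F=GGGG U=WWOO R=WRWR D=RRYY L=OYOY
After move 2 (R): R=WWRR U=WGOG F=GRGY D=RBYB B=OBWB
After move 3 (U): U=OWGG F=WWGY R=OBRR B=OYWB L=GROY
After move 4 (F): F=GWYW U=OWYR R=GBGR D=ROYB L=GROB
Query 1: D[2] = Y
Query 2: B[0] = O
Query 3: U[1] = W
Query 4: B[3] = B

Answer: Y O W B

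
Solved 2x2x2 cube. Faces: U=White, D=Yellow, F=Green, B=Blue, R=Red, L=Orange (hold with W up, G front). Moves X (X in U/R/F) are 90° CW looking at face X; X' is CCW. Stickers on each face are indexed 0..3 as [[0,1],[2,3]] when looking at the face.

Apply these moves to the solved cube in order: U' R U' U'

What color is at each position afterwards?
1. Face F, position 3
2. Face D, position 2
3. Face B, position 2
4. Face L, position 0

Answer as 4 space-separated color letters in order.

After move 1 (U'): U=WWWW F=OOGG R=GGRR B=RRBB L=BBOO
After move 2 (R): R=RGRG U=WOWG F=OYGY D=YBYR B=WRWB
After move 3 (U'): U=OGWW F=BBGY R=OYRG B=RGWB L=WROO
After move 4 (U'): U=GWOW F=WRGY R=BBRG B=OYWB L=RGOO
Query 1: F[3] = Y
Query 2: D[2] = Y
Query 3: B[2] = W
Query 4: L[0] = R

Answer: Y Y W R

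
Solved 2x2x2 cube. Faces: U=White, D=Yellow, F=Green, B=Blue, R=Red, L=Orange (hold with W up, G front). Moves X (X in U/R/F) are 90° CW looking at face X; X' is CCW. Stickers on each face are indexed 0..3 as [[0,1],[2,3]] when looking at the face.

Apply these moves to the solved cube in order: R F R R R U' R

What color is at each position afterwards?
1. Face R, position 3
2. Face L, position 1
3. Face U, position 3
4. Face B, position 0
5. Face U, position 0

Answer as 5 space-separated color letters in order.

Answer: G B O O W

Derivation:
After move 1 (R): R=RRRR U=WGWG F=GYGY D=YBYB B=WBWB
After move 2 (F): F=GGYY U=WGOO R=WRGR D=RRYB L=OYOB
After move 3 (R): R=GWRR U=WGOY F=GRYB D=RWYW B=OBGB
After move 4 (R): R=RGRW U=WROB F=GWYW D=RGYO B=YBGB
After move 5 (R): R=RRWG U=WWOW F=GGYO D=RGYY B=BBRB
After move 6 (U'): U=WWWO F=OYYO R=GGWG B=RRRB L=BBOB
After move 7 (R): R=WGGG U=WYWO F=OGYY D=RRYR B=ORWB
Query 1: R[3] = G
Query 2: L[1] = B
Query 3: U[3] = O
Query 4: B[0] = O
Query 5: U[0] = W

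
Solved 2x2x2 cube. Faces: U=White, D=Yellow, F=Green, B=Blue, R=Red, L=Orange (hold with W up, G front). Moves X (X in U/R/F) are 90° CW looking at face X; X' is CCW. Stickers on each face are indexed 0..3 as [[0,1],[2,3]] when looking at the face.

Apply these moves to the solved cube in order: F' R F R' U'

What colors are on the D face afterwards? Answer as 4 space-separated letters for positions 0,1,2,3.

Answer: R G Y O

Derivation:
After move 1 (F'): F=GGGG U=WWRR R=YRYR D=OOYY L=OWOW
After move 2 (R): R=YYRR U=WGRG F=GOGY D=OBYB B=RBWB
After move 3 (F): F=GGYO U=WGWW R=RYGR D=RYYB L=OOOB
After move 4 (R'): R=YRRG U=WWWR F=GGYW D=RGYO B=BBYB
After move 5 (U'): U=WRWW F=OOYW R=GGRG B=YRYB L=BBOB
Query: D face = RGYO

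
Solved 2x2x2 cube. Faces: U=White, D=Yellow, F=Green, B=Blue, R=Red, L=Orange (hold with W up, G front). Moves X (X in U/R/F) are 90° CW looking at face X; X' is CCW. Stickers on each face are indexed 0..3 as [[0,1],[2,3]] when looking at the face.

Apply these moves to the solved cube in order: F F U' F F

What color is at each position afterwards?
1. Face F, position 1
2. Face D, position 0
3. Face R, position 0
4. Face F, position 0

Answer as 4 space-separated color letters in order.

Answer: G Y R G

Derivation:
After move 1 (F): F=GGGG U=WWOO R=WRWR D=RRYY L=OYOY
After move 2 (F): F=GGGG U=WWYY R=OROR D=WWYY L=OROR
After move 3 (U'): U=WYWY F=ORGG R=GGOR B=ORBB L=BBOR
After move 4 (F): F=GOGR U=WYRB R=WGYR D=OGYY L=BWOW
After move 5 (F): F=GGRO U=WYWW R=RGBR D=YWYY L=BOOG
Query 1: F[1] = G
Query 2: D[0] = Y
Query 3: R[0] = R
Query 4: F[0] = G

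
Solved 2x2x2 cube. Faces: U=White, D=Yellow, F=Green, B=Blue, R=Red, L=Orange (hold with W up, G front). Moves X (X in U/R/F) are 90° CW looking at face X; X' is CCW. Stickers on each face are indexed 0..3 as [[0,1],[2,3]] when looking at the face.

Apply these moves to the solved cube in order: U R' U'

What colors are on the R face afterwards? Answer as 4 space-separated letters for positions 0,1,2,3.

Answer: R W B R

Derivation:
After move 1 (U): U=WWWW F=RRGG R=BBRR B=OOBB L=GGOO
After move 2 (R'): R=BRBR U=WBWO F=RWGW D=YRYG B=YOYB
After move 3 (U'): U=BOWW F=GGGW R=RWBR B=BRYB L=YOOO
Query: R face = RWBR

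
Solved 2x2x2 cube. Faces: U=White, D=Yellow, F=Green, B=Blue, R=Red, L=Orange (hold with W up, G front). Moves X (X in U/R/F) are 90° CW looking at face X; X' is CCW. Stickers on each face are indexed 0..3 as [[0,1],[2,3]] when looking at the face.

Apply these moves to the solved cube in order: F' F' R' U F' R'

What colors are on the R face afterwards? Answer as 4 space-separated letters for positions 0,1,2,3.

After move 1 (F'): F=GGGG U=WWRR R=YRYR D=OOYY L=OWOW
After move 2 (F'): F=GGGG U=WWYY R=OROR D=WWYY L=OROR
After move 3 (R'): R=RROO U=WBYB F=GWGY D=WGYG B=YBWB
After move 4 (U): U=YWBB F=RRGY R=YBOO B=ORWB L=GWOR
After move 5 (F'): F=RYRG U=YWYO R=GBWO D=WRYG L=GBOB
After move 6 (R'): R=BOGW U=YWYO F=RWRO D=WYYG B=GRRB
Query: R face = BOGW

Answer: B O G W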